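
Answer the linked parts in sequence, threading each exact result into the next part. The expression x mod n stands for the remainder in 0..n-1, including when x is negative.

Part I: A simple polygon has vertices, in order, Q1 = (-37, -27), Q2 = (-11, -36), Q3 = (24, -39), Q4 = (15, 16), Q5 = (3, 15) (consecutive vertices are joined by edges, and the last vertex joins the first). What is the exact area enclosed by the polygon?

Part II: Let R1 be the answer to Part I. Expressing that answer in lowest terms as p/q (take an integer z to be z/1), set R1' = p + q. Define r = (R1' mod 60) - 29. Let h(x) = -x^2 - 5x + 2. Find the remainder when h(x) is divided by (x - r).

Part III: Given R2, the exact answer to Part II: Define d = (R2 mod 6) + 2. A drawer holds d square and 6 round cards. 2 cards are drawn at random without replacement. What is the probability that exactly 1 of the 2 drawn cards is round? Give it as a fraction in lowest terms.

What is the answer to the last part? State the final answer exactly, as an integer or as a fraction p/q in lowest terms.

Part I: cross terms: (-37*-36 - -11*-27)=1035, (-11*-39 - 24*-36)=1293, (24*16 - 15*-39)=969, (15*15 - 3*16)=177, (3*-27 - -37*15)=474; twice the area = |3948| = 3948; area = 1974; answer 1974
Part II: R1 = 1974; threaded value p + q = 1975; r = 26; remainder = value at the root: -1*(26)^2 - 5*(26)^1 + 2 = (-676) + (-130) + (2) = -804; answer -804
Part III: R2 = -804; d = 2; total draws C(8,2) = 28; favorable C(6,1)*C(2,1) = 12; P = 3/7; answer 3/7

3/7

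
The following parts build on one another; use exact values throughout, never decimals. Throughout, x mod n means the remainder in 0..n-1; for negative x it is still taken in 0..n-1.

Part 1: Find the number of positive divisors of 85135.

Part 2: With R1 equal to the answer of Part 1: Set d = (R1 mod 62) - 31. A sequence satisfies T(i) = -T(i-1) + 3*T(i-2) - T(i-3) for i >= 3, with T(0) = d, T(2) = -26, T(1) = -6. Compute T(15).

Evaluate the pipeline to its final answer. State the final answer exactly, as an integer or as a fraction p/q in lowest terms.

1639295

Part 1: 85135 = 5 * 17027; number of divisors = (1+1) * (1+1) = 4; answer 4
Part 2: R1 = 4; d = -27; T(3) = -1*(-26) + 3*(-6) - 1*(-27) = 35; iterating: T(3)=35, T(4)=-107, T(5)=238, T(6)=-594, T(7)=1415, T(8)=-3435, T(9)=8274, T(10)=-19994, T(11)=48251, T(12)=-116507, T(13)=281254, T(14)=-679026, T(15)=1639295; answer 1639295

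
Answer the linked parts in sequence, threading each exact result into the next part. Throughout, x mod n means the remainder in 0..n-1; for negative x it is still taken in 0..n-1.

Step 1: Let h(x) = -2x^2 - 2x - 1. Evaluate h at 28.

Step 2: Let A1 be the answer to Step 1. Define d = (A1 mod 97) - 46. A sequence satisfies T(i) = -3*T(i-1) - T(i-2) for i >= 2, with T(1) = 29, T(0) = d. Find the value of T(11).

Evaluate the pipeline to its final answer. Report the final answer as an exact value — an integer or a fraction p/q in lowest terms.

364789

Step 1: -2*(28)^2 - 2*(28)^1 - 1 = (-1568) + (-56) + (-1) = -1625; answer -1625
Step 2: A1 = -1625; d = -22; T(2) = -3*(29) - 1*(-22) = -65; iterating: T(2)=-65, T(3)=166, T(4)=-433, T(5)=1133, T(6)=-2966, T(7)=7765, T(8)=-20329, T(9)=53222, T(10)=-139337, T(11)=364789; answer 364789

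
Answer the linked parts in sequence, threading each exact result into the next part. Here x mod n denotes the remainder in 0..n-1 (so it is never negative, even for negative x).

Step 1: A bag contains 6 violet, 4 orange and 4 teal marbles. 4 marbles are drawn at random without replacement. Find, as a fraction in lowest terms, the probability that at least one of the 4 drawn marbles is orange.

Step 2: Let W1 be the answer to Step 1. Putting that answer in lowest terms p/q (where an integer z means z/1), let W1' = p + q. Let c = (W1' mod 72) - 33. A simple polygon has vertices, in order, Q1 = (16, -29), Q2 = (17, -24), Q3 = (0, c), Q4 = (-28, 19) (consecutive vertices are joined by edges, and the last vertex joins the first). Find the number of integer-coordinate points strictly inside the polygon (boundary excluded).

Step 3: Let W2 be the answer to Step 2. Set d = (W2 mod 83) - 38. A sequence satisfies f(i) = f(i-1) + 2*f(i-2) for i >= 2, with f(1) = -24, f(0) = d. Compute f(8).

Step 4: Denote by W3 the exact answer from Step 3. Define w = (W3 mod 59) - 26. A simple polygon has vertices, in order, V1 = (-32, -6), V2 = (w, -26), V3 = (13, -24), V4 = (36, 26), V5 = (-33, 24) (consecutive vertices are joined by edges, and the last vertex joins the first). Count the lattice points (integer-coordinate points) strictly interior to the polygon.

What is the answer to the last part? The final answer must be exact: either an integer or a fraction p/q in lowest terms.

Step 1: total draws C(14,4) = 1001; complement C(10,4) = 210; favorable 1001 - 210 = 791; P = 113/143; answer 113/143
Step 2: W1 = 113/143; threaded value p + q = 256; c = 7; cross terms: (16*-24 - 17*-29)=109, (17*7 - 0*-24)=119, (0*19 - -28*7)=196, (-28*-29 - 16*19)=508; twice the area = |932| = 932; area = 466; boundary points = 1 + 1 + 4 + 4 = 10; strictly interior points = area - boundary/2 + 1 = 462; answer 462
Step 3: W2 = 462; d = 9; f(2) = 1*(-24) + 2*(9) = -6; iterating: f(2)=-6, f(3)=-54, f(4)=-66, f(5)=-174, f(6)=-306, f(7)=-654, f(8)=-1266; answer -1266
Step 4: W3 = -1266; w = 6; cross terms: (-32*-26 - 6*-6)=868, (6*-24 - 13*-26)=194, (13*26 - 36*-24)=1202, (36*24 - -33*26)=1722, (-33*-6 - -32*24)=966; twice the area = |4952| = 4952; area = 2476; boundary points = 2 + 1 + 1 + 1 + 1 = 6; strictly interior points = area - boundary/2 + 1 = 2474; answer 2474

2474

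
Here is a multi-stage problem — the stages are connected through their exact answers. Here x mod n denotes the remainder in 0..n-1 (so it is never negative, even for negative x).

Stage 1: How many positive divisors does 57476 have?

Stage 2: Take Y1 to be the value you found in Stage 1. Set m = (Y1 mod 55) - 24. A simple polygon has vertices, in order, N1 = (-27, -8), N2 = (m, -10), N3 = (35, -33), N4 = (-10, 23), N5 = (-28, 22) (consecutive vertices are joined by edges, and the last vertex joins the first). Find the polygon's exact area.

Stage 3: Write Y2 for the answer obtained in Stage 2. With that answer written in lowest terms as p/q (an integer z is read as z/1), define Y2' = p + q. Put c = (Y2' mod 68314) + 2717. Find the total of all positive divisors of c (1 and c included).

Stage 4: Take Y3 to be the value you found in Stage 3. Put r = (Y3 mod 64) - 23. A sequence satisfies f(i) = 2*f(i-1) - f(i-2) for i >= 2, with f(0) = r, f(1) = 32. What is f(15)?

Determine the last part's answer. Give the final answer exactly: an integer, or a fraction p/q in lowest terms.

718

Stage 1: 57476 = 2^2 * 14369; number of divisors = (2+1) * (1+1) = 6; answer 6
Stage 2: Y1 = 6; m = -18; cross terms: (-27*-10 - -18*-8)=126, (-18*-33 - 35*-10)=944, (35*23 - -10*-33)=475, (-10*22 - -28*23)=424, (-28*-8 - -27*22)=818; twice the area = |2787| = 2787; area = 2787/2; answer 2787/2
Stage 3: Y2 = 2787/2; threaded value p + q = 2789; c = 5506; 5506 = 2 * 2753; sigma = (1 + 2) * (1 + 2753) = 3 * 2754 = 8262; answer 8262
Stage 4: Y3 = 8262; r = -17; f(2) = 2*(32) - 1*(-17) = 81; iterating: f(2)=81, f(3)=130, f(4)=179, f(5)=228, f(6)=277, f(7)=326, f(8)=375, f(9)=424, f(10)=473, f(11)=522, f(12)=571, f(13)=620, f(14)=669, f(15)=718; answer 718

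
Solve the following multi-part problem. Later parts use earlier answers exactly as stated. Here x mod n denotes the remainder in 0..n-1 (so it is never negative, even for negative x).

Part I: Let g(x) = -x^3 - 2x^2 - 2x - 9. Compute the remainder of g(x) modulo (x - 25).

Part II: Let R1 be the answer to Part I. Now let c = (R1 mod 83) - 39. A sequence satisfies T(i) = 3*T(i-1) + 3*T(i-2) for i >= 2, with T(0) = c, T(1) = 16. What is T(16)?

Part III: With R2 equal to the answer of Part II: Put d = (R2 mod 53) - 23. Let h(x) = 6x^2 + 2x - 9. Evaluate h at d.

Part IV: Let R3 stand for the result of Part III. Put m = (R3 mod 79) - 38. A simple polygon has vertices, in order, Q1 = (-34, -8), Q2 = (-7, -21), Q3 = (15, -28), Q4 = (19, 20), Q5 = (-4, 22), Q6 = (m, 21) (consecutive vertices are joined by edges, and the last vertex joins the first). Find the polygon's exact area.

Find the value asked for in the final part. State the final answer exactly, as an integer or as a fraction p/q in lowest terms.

Part I: remainder = value at the root: -1*(25)^3 - 2*(25)^2 - 2*(25)^1 - 9 = (-15625) + (-1250) + (-50) + (-9) = -16934; answer -16934
Part II: R1 = -16934; c = 42; T(2) = 3*(16) + 3*(42) = 174; iterating: T(2)=174, T(3)=570, T(4)=2232, T(5)=8406, T(6)=31914, T(7)=120960, T(8)=458622, T(9)=1738746, T(10)=6592104, T(11)=24992550, T(12)=94753962, T(13)=359239536, T(14)=1361980494, T(15)=5163660090, T(16)=19576921752; answer 19576921752
Part III: R2 = 19576921752; d = -17; 6*(-17)^2 + 2*(-17)^1 - 9 = (1734) + (-34) + (-9) = 1691; answer 1691
Part IV: R3 = 1691; m = -6; cross terms: (-34*-21 - -7*-8)=658, (-7*-28 - 15*-21)=511, (15*20 - 19*-28)=832, (19*22 - -4*20)=498, (-4*21 - -6*22)=48, (-6*-8 - -34*21)=762; twice the area = |3309| = 3309; area = 3309/2; answer 3309/2

3309/2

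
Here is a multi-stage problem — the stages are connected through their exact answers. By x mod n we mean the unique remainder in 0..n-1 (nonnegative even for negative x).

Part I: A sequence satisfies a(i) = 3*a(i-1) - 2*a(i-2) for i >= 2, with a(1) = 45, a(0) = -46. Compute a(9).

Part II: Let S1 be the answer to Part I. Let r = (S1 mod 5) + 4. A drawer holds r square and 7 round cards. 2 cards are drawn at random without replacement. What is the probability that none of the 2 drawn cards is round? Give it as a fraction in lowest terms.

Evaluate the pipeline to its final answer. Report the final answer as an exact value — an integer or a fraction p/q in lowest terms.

6/55

Part I: a(2) = 3*(45) - 2*(-46) = 227; iterating: a(2)=227, a(3)=591, a(4)=1319, a(5)=2775, a(6)=5687, a(7)=11511, a(8)=23159, a(9)=46455; answer 46455
Part II: S1 = 46455; r = 4; total draws C(11,2) = 55; favorable C(4,2) = 6; P = 6/55; answer 6/55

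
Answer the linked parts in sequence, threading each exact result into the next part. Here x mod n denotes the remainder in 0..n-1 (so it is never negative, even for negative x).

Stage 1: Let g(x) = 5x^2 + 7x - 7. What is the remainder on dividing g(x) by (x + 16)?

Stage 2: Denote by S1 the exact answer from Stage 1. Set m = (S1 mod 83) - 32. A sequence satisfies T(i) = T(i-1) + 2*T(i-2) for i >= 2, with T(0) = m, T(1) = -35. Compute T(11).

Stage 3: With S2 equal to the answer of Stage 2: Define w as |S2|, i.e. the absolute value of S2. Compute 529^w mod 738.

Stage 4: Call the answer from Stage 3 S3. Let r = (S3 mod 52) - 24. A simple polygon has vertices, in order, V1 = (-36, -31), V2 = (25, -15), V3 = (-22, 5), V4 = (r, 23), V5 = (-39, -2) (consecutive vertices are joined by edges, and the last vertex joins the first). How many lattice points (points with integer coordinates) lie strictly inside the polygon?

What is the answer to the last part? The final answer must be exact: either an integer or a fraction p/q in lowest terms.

Stage 1: remainder = value at the root: 5*(-16)^2 + 7*(-16)^1 - 7 = (1280) + (-112) + (-7) = 1161; answer 1161
Stage 2: S1 = 1161; m = 50; T(2) = 1*(-35) + 2*(50) = 65; iterating: T(2)=65, T(3)=-5, T(4)=125, T(5)=115, T(6)=365, T(7)=595, T(8)=1325, T(9)=2515, T(10)=5165, T(11)=10195; answer 10195
Stage 3: S2 = 10195; w = 10195; squarings mod 738: 529^1=529, 529^2=139, 529^4=133, 529^8=715, 529^16=529, 529^32=139, 529^64=133, 529^128=715, 529^256=529, 529^512=139, 529^1024=133, 529^2048=715, 529^4096=529, 529^8192=139; 529^10195 = 529^1 * 529^2 * 529^16 * 529^64 * 529^128 * 529^256 * 529^512 * 529^1024 * 529^8192 = 493 (mod 738); answer 493
Stage 4: S3 = 493; r = 1; cross terms: (-36*-15 - 25*-31)=1315, (25*5 - -22*-15)=-205, (-22*23 - 1*5)=-511, (1*-2 - -39*23)=895, (-39*-31 - -36*-2)=1137; twice the area = |2631| = 2631; area = 2631/2; boundary points = 1 + 1 + 1 + 5 + 1 = 9; strictly interior points = area - boundary/2 + 1 = 1312; answer 1312

1312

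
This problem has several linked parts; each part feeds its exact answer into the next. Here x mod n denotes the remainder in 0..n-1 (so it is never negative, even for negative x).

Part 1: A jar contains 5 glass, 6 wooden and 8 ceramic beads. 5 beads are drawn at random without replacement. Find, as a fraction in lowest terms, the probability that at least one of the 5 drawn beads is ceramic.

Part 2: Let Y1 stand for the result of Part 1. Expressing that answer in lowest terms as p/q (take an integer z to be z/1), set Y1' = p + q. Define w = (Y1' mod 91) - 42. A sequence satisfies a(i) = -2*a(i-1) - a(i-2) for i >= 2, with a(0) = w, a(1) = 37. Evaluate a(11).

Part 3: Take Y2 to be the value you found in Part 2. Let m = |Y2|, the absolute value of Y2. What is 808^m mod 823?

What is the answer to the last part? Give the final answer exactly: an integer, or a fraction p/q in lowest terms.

Part 1: total draws C(19,5) = 11628; complement C(11,5) = 462; favorable 11628 - 462 = 11166; P = 1861/1938; answer 1861/1938
Part 2: Y1 = 1861/1938; threaded value p + q = 3799; w = 26; a(2) = -2*(37) - 1*(26) = -100; iterating: a(2)=-100, a(3)=163, a(4)=-226, a(5)=289, a(6)=-352, a(7)=415, a(8)=-478, a(9)=541, a(10)=-604, a(11)=667; answer 667
Part 3: Y2 = 667; m = 667; squarings mod 823: 808^1=808, 808^2=225, 808^4=422, 808^8=316, 808^16=273, 808^32=459, 808^64=816, 808^128=49, 808^256=755, 808^512=509; 808^667 = 808^1 * 808^2 * 808^8 * 808^16 * 808^128 * 808^512 = 68 (mod 823); answer 68

68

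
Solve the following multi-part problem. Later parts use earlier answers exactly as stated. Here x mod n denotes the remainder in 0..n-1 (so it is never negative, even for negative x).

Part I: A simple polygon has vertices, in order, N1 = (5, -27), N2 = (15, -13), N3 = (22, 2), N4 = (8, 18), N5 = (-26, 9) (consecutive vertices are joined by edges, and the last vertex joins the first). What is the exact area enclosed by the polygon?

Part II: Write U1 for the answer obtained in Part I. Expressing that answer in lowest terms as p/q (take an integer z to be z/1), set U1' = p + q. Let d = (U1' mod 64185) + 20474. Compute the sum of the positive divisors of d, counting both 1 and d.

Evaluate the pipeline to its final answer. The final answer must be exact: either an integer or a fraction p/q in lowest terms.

Part I: cross terms: (5*-13 - 15*-27)=340, (15*2 - 22*-13)=316, (22*18 - 8*2)=380, (8*9 - -26*18)=540, (-26*-27 - 5*9)=657; twice the area = |2233| = 2233; area = 2233/2; answer 2233/2
Part II: U1 = 2233/2; threaded value p + q = 2235; d = 22709; 22709 is prime, so its only divisors are 1 and 22709; sigma = 1 + 22709 = 22710; answer 22710

22710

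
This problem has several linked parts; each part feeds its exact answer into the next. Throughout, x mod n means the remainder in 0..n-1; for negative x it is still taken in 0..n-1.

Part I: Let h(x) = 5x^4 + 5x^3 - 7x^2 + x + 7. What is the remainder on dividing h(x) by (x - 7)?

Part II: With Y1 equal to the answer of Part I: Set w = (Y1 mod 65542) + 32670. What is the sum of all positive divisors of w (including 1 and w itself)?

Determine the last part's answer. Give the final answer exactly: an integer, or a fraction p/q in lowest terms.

46062

Part I: remainder = value at the root: 5*(7)^4 + 5*(7)^3 - 7*(7)^2 + 1*(7)^1 + 7 = (12005) + (1715) + (-343) + (7) + (7) = 13391; answer 13391
Part II: Y1 = 13391; w = 46061; 46061 is prime, so its only divisors are 1 and 46061; sigma = 1 + 46061 = 46062; answer 46062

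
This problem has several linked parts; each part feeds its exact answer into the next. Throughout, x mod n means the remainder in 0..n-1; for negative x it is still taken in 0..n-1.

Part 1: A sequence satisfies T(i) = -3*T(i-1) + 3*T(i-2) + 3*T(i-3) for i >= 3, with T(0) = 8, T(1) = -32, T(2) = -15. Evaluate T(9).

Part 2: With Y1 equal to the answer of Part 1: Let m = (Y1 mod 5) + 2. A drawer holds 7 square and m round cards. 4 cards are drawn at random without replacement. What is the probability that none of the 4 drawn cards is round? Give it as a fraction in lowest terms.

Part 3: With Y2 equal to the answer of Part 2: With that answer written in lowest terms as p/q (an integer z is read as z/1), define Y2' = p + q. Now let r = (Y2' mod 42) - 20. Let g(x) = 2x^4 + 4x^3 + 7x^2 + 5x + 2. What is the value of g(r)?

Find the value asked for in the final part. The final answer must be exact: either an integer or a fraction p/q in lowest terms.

Part 1: T(3) = -3*(-15) + 3*(-32) + 3*(8) = -27; iterating: T(3)=-27, T(4)=-60, T(5)=54, T(6)=-423, T(7)=1251, T(8)=-4860, T(9)=17064; answer 17064
Part 2: Y1 = 17064; m = 6; total draws C(13,4) = 715; favorable C(7,4) = 35; P = 7/143; answer 7/143
Part 3: Y2 = 7/143; threaded value p + q = 150; r = 4; 2*(4)^4 + 4*(4)^3 + 7*(4)^2 + 5*(4)^1 + 2 = (512) + (256) + (112) + (20) + (2) = 902; answer 902

902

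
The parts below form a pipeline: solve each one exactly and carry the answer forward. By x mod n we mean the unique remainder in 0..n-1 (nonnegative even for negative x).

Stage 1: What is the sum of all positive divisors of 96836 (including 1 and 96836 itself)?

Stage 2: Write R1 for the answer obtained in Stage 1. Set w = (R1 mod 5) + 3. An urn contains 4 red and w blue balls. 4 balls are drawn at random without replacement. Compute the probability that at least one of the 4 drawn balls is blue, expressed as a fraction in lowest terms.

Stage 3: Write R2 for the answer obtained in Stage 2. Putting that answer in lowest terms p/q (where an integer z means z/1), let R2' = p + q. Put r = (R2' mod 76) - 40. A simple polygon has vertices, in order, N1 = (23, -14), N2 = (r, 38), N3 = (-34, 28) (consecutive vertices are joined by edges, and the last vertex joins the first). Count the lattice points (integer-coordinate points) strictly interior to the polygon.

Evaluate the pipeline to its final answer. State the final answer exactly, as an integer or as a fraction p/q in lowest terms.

639

Stage 1: 96836 = 2^2 * 43 * 563; sigma = (1 + 2 + 4) * (1 + 43) * (1 + 563) = 7 * 44 * 564 = 173712; answer 173712
Stage 2: R1 = 173712; w = 5; total draws C(9,4) = 126; complement C(4,4) = 1; favorable 126 - 1 = 125; P = 125/126; answer 125/126
Stage 3: R2 = 125/126; threaded value p + q = 251; r = -17; cross terms: (23*38 - -17*-14)=636, (-17*28 - -34*38)=816, (-34*-14 - 23*28)=-168; twice the area = |1284| = 1284; area = 642; boundary points = 4 + 1 + 3 = 8; strictly interior points = area - boundary/2 + 1 = 639; answer 639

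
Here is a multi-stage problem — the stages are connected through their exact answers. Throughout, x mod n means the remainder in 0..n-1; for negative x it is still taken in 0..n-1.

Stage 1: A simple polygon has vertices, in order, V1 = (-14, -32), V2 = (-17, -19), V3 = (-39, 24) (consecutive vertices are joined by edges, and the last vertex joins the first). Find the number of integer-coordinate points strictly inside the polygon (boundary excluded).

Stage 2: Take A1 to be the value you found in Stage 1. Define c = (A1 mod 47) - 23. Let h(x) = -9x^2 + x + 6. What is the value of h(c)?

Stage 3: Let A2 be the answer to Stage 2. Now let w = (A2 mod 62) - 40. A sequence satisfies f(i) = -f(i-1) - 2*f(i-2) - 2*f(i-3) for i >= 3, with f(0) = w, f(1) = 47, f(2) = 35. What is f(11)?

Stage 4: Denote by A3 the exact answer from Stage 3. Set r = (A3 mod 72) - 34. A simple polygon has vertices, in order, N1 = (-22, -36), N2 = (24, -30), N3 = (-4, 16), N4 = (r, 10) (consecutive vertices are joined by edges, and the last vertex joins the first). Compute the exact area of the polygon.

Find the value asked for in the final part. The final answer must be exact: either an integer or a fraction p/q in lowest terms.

Stage 1: cross terms: (-14*-19 - -17*-32)=-278, (-17*24 - -39*-19)=-1149, (-39*-32 - -14*24)=1584; twice the area = |157| = 157; area = 157/2; boundary points = 1 + 1 + 1 = 3; strictly interior points = area - boundary/2 + 1 = 78; answer 78
Stage 2: A1 = 78; c = 8; -9*(8)^2 + 1*(8)^1 + 6 = (-576) + (8) + (6) = -562; answer -562
Stage 3: A2 = -562; w = 18; f(3) = -1*(35) - 2*(47) - 2*(18) = -165; iterating: f(3)=-165, f(4)=1, f(5)=259, f(6)=69, f(7)=-589, f(8)=-67, f(9)=1107, f(10)=205, f(11)=-2285; answer -2285
Stage 4: A3 = -2285; r = -15; cross terms: (-22*-30 - 24*-36)=1524, (24*16 - -4*-30)=264, (-4*10 - -15*16)=200, (-15*-36 - -22*10)=760; twice the area = |2748| = 2748; area = 1374; answer 1374

1374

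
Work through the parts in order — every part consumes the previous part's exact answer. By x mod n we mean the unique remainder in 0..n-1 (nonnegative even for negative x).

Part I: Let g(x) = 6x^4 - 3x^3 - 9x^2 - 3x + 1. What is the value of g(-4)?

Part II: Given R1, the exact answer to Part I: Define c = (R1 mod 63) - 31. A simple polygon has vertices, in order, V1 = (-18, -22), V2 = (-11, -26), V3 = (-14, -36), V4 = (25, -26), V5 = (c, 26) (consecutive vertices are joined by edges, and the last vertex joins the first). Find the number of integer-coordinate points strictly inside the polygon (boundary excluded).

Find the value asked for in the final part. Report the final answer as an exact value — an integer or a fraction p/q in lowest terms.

1299

Part I: 6*(-4)^4 - 3*(-4)^3 - 9*(-4)^2 - 3*(-4)^1 + 1 = (1536) + (192) + (-144) + (12) + (1) = 1597; answer 1597
Part II: R1 = 1597; c = -9; cross terms: (-18*-26 - -11*-22)=226, (-11*-36 - -14*-26)=32, (-14*-26 - 25*-36)=1264, (25*26 - -9*-26)=416, (-9*-22 - -18*26)=666; twice the area = |2604| = 2604; area = 1302; boundary points = 1 + 1 + 1 + 2 + 3 = 8; strictly interior points = area - boundary/2 + 1 = 1299; answer 1299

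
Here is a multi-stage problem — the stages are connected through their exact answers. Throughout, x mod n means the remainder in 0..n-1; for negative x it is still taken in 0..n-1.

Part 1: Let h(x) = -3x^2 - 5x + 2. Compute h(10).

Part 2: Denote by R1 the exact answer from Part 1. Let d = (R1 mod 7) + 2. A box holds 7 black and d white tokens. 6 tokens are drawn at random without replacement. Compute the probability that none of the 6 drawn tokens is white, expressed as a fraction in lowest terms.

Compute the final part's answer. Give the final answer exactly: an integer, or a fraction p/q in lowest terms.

1/66

Part 1: -3*(10)^2 - 5*(10)^1 + 2 = (-300) + (-50) + (2) = -348; answer -348
Part 2: R1 = -348; d = 4; total draws C(11,6) = 462; favorable C(7,6) = 7; P = 1/66; answer 1/66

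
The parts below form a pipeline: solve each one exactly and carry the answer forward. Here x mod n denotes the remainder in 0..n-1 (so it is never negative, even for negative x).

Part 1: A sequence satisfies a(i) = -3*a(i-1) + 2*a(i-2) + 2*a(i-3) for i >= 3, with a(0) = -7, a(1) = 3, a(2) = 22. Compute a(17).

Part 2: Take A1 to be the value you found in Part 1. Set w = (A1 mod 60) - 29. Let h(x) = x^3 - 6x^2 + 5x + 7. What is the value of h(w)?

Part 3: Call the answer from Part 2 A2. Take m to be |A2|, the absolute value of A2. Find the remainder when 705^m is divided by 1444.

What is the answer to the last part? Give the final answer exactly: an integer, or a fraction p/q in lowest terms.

Part 1: a(3) = -3*(22) + 2*(3) + 2*(-7) = -74; iterating: a(3)=-74, a(4)=272, a(5)=-920, a(6)=3156, a(7)=-10764, a(8)=36764, a(9)=-125508, a(10)=428524, a(11)=-1463060, a(12)=4995212, a(13)=-17054708, a(14)=58228428, a(15)=-198804276, a(16)=678760268, a(17)=-2317432500; answer -2317432500
Part 2: A1 = -2317432500; w = -29; 1*(-29)^3 - 6*(-29)^2 + 5*(-29)^1 + 7 = (-24389) + (-5046) + (-145) + (7) = -29573; answer -29573
Part 3: A2 = -29573; m = 29573; squarings mod 1444: 705^1=705, 705^2=289, 705^4=1213, 705^8=1377, 705^16=157, 705^32=101, 705^64=93, 705^128=1429, 705^256=225, 705^512=85, 705^1024=5, 705^2048=25, 705^4096=625, 705^8192=745, 705^16384=529; 705^29573 = 705^1 * 705^4 * 705^128 * 705^256 * 705^512 * 705^4096 * 705^8192 * 705^16384 = 485 (mod 1444); answer 485

485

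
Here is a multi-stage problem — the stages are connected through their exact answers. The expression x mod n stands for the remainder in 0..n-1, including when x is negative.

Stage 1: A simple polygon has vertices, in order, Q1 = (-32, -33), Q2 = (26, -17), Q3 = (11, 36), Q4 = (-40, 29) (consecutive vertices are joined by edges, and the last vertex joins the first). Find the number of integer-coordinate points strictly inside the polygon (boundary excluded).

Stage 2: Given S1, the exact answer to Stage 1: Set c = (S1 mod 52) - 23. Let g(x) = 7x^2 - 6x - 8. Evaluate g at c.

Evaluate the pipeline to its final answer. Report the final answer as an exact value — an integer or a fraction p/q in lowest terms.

Stage 1: cross terms: (-32*-17 - 26*-33)=1402, (26*36 - 11*-17)=1123, (11*29 - -40*36)=1759, (-40*-33 - -32*29)=2248; twice the area = |6532| = 6532; area = 3266; boundary points = 2 + 1 + 1 + 2 = 6; strictly interior points = area - boundary/2 + 1 = 3264; answer 3264
Stage 2: S1 = 3264; c = 17; 7*(17)^2 - 6*(17)^1 - 8 = (2023) + (-102) + (-8) = 1913; answer 1913

1913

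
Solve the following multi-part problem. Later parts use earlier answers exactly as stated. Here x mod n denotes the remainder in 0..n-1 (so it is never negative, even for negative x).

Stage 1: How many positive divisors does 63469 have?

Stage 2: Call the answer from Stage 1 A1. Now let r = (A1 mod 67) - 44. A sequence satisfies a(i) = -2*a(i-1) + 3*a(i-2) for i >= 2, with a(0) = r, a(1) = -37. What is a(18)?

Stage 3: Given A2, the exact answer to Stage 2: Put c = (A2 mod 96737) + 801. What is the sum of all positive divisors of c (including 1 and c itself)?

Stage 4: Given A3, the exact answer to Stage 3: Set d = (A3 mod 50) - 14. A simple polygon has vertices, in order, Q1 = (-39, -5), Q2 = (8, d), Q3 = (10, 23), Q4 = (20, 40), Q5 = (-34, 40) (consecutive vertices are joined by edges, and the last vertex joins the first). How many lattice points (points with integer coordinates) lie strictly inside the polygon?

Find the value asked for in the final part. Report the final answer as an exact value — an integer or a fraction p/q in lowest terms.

Stage 1: 63469 = 7 * 9067; number of divisors = (1+1) * (1+1) = 4; answer 4
Stage 2: A1 = 4; r = -40; a(2) = -2*(-37) + 3*(-40) = -46; iterating: a(2)=-46, a(3)=-19, a(4)=-100, a(5)=143, a(6)=-586, a(7)=1601, a(8)=-4960, a(9)=14723, a(10)=-44326, a(11)=132821, a(12)=-398620, a(13)=1195703, a(14)=-3587266, a(15)=10761641, a(16)=-32285080, a(17)=96855083, a(18)=-290565406; answer -290565406
Stage 3: A2 = -290565406; c = 33343; 33343 is prime, so its only divisors are 1 and 33343; sigma = 1 + 33343 = 33344; answer 33344
Stage 4: A3 = 33344; d = 30; cross terms: (-39*30 - 8*-5)=-1130, (8*23 - 10*30)=-116, (10*40 - 20*23)=-60, (20*40 - -34*40)=2160, (-34*-5 - -39*40)=1730; twice the area = |2584| = 2584; area = 1292; boundary points = 1 + 1 + 1 + 54 + 5 = 62; strictly interior points = area - boundary/2 + 1 = 1262; answer 1262

1262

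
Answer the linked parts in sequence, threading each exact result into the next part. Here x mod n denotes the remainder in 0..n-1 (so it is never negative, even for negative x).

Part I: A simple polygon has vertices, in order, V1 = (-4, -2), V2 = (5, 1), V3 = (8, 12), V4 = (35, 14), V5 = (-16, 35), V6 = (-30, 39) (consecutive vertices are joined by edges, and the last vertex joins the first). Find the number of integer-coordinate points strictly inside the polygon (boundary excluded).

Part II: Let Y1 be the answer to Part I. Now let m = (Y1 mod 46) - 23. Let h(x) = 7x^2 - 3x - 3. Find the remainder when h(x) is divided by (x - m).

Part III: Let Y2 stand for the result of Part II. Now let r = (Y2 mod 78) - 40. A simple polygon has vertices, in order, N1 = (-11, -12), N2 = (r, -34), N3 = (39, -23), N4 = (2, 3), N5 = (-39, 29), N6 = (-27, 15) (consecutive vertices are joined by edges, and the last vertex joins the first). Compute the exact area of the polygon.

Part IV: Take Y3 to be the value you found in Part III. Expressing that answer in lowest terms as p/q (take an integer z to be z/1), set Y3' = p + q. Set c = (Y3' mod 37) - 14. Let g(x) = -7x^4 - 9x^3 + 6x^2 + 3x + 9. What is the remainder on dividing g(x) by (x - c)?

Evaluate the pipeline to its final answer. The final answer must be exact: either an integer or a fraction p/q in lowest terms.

Part I: cross terms: (-4*1 - 5*-2)=6, (5*12 - 8*1)=52, (8*14 - 35*12)=-308, (35*35 - -16*14)=1449, (-16*39 - -30*35)=426, (-30*-2 - -4*39)=216; twice the area = |1841| = 1841; area = 1841/2; boundary points = 3 + 1 + 1 + 3 + 2 + 1 = 11; strictly interior points = area - boundary/2 + 1 = 916; answer 916
Part II: Y1 = 916; m = 19; remainder = value at the root: 7*(19)^2 - 3*(19)^1 - 3 = (2527) + (-57) + (-3) = 2467; answer 2467
Part III: Y2 = 2467; r = 9; cross terms: (-11*-34 - 9*-12)=482, (9*-23 - 39*-34)=1119, (39*3 - 2*-23)=163, (2*29 - -39*3)=175, (-39*15 - -27*29)=198, (-27*-12 - -11*15)=489; twice the area = |2626| = 2626; area = 1313; answer 1313
Part IV: Y3 = 1313; threaded value p + q = 1314; c = 5; remainder = value at the root: -7*(5)^4 - 9*(5)^3 + 6*(5)^2 + 3*(5)^1 + 9 = (-4375) + (-1125) + (150) + (15) + (9) = -5326; answer -5326

-5326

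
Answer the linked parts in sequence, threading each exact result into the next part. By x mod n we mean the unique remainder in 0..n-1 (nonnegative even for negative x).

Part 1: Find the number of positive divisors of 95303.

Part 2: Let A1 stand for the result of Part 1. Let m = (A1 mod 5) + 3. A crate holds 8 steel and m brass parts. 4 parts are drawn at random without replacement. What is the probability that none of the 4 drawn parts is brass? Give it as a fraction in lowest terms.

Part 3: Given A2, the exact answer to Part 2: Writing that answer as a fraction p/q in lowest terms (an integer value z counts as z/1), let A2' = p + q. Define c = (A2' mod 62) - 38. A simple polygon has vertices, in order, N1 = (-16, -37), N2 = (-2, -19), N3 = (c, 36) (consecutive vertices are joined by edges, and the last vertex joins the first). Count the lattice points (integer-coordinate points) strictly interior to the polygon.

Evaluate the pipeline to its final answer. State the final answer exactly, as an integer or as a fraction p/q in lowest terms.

Part 1: 95303 = 13 * 7331; number of divisors = (1+1) * (1+1) = 4; answer 4
Part 2: A1 = 4; m = 7; total draws C(15,4) = 1365; favorable C(8,4) = 70; P = 2/39; answer 2/39
Part 3: A2 = 2/39; threaded value p + q = 41; c = 3; cross terms: (-16*-19 - -2*-37)=230, (-2*36 - 3*-19)=-15, (3*-37 - -16*36)=465; twice the area = |680| = 680; area = 340; boundary points = 2 + 5 + 1 = 8; strictly interior points = area - boundary/2 + 1 = 337; answer 337

337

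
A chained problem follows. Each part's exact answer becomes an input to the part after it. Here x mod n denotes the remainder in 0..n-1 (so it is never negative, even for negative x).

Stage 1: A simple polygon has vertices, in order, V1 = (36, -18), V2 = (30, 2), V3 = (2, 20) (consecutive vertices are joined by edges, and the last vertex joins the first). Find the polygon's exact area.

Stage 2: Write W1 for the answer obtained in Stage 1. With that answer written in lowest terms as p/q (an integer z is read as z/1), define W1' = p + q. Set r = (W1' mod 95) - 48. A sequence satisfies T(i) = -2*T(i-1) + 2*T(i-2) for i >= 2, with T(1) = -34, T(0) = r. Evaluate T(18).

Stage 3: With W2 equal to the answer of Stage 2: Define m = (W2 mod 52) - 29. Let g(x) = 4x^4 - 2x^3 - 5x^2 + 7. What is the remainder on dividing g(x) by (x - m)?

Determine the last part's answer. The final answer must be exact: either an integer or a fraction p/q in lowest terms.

Stage 1: cross terms: (36*2 - 30*-18)=612, (30*20 - 2*2)=596, (2*-18 - 36*20)=-756; twice the area = |452| = 452; area = 226; answer 226
Stage 2: W1 = 226; threaded value p + q = 227; r = -11; T(2) = -2*(-34) + 2*(-11) = 46; iterating: T(2)=46, T(3)=-160, T(4)=412, T(5)=-1144, T(6)=3112, T(7)=-8512, T(8)=23248, T(9)=-63520, T(10)=173536, T(11)=-474112, T(12)=1295296, T(13)=-3538816, T(14)=9668224, T(15)=-26414080, T(16)=72164608, T(17)=-197157376, T(18)=538643968; answer 538643968
Stage 3: W2 = 538643968; m = 15; remainder = value at the root: 4*(15)^4 - 2*(15)^3 - 5*(15)^2 + 7 = (202500) + (-6750) + (-1125) + (7) = 194632; answer 194632

194632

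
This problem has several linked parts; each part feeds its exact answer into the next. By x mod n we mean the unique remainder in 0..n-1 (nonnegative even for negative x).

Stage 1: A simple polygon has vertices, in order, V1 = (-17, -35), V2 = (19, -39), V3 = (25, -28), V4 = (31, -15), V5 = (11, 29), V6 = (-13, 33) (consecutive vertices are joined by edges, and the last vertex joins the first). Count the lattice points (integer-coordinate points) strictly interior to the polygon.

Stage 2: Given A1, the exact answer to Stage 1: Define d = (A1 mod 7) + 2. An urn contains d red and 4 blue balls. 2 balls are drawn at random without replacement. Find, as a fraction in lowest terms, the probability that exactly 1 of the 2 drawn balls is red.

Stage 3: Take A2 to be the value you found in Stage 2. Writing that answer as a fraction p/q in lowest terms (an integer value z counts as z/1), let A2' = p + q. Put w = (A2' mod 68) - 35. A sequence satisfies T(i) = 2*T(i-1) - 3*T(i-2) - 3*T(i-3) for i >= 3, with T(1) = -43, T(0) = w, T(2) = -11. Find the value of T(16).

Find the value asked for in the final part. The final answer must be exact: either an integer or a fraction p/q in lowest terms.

Stage 1: cross terms: (-17*-39 - 19*-35)=1328, (19*-28 - 25*-39)=443, (25*-15 - 31*-28)=493, (31*29 - 11*-15)=1064, (11*33 - -13*29)=740, (-13*-35 - -17*33)=1016; twice the area = |5084| = 5084; area = 2542; boundary points = 4 + 1 + 1 + 4 + 4 + 4 = 18; strictly interior points = area - boundary/2 + 1 = 2534; answer 2534
Stage 2: A1 = 2534; d = 2; total draws C(6,2) = 15; favorable C(2,1)*C(4,1) = 8; P = 8/15; answer 8/15
Stage 3: A2 = 8/15; threaded value p + q = 23; w = -12; T(3) = 2*(-11) - 3*(-43) - 3*(-12) = 143; iterating: T(3)=143, T(4)=448, T(5)=500, T(6)=-773, T(7)=-4390, T(8)=-7961, T(9)=-433, T(10)=36187, T(11)=97556, T(12)=87850, T(13)=-225529, T(14)=-1007276, T(15)=-1601515, T(16)=495385; answer 495385

495385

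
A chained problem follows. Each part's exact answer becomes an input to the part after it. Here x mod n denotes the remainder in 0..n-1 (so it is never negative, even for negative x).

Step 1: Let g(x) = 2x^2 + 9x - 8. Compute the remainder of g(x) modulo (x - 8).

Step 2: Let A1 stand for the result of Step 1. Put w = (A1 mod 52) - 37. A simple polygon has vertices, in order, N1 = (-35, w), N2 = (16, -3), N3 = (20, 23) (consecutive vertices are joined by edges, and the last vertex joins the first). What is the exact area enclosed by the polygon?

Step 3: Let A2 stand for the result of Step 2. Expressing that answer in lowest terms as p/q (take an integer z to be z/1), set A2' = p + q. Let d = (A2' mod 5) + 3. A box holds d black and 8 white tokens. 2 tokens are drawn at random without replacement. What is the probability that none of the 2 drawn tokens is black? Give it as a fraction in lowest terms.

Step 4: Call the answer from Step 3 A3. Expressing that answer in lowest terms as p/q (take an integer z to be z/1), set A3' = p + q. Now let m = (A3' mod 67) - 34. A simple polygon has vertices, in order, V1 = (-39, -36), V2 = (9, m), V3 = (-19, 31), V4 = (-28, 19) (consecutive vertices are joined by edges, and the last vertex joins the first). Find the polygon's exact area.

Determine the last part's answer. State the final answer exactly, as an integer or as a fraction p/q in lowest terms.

3199/2

Step 1: remainder = value at the root: 2*(8)^2 + 9*(8)^1 - 8 = (128) + (72) + (-8) = 192; answer 192
Step 2: A1 = 192; w = -1; cross terms: (-35*-3 - 16*-1)=121, (16*23 - 20*-3)=428, (20*-1 - -35*23)=785; twice the area = |1334| = 1334; area = 667; answer 667
Step 3: A2 = 667; threaded value p + q = 668; d = 6; total draws C(14,2) = 91; favorable C(8,2) = 28; P = 4/13; answer 4/13
Step 4: A3 = 4/13; threaded value p + q = 17; m = -17; cross terms: (-39*-17 - 9*-36)=987, (9*31 - -19*-17)=-44, (-19*19 - -28*31)=507, (-28*-36 - -39*19)=1749; twice the area = |3199| = 3199; area = 3199/2; answer 3199/2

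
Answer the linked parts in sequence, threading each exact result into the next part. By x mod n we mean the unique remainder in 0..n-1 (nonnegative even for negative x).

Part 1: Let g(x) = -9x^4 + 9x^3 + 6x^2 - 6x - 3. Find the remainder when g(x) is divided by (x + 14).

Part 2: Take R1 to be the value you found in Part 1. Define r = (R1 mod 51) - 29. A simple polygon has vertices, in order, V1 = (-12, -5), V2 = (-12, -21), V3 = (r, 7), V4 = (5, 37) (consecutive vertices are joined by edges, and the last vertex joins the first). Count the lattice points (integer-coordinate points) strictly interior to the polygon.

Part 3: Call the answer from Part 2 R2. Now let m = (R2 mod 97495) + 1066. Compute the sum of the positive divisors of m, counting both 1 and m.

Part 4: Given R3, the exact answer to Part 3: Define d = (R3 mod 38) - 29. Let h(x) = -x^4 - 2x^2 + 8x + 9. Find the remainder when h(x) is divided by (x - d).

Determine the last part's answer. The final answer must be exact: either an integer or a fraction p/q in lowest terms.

-28994

Part 1: remainder = value at the root: -9*(-14)^4 + 9*(-14)^3 + 6*(-14)^2 - 6*(-14)^1 - 3 = (-345744) + (-24696) + (1176) + (84) + (-3) = -369183; answer -369183
Part 2: R1 = -369183; r = -23; cross terms: (-12*-21 - -12*-5)=192, (-12*7 - -23*-21)=-567, (-23*37 - 5*7)=-886, (5*-5 - -12*37)=419; twice the area = |-842| = 842; area = 421; boundary points = 16 + 1 + 2 + 1 = 20; strictly interior points = area - boundary/2 + 1 = 412; answer 412
Part 3: R2 = 412; m = 1478; 1478 = 2 * 739; sigma = (1 + 2) * (1 + 739) = 3 * 740 = 2220; answer 2220
Part 4: R3 = 2220; d = -13; remainder = value at the root: -1*(-13)^4 - 2*(-13)^2 + 8*(-13)^1 + 9 = (-28561) + (-338) + (-104) + (9) = -28994; answer -28994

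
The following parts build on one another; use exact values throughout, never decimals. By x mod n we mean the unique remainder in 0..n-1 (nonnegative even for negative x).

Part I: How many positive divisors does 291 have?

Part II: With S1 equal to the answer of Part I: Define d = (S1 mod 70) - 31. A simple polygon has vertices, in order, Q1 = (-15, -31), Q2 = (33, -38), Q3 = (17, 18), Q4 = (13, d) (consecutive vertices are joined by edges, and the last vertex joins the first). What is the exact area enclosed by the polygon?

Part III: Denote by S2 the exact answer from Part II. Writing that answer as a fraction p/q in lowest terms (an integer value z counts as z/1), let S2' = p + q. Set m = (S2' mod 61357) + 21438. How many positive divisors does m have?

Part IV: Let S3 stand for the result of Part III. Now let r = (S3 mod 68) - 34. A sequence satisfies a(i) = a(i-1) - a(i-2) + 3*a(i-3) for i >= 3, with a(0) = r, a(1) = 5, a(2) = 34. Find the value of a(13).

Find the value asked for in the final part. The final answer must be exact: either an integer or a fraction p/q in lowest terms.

Part I: 291 = 3 * 97; number of divisors = (1+1) * (1+1) = 4; answer 4
Part II: S1 = 4; d = -27; cross terms: (-15*-38 - 33*-31)=1593, (33*18 - 17*-38)=1240, (17*-27 - 13*18)=-693, (13*-31 - -15*-27)=-808; twice the area = |1332| = 1332; area = 666; answer 666
Part III: S2 = 666; threaded value p + q = 667; m = 22105; 22105 = 5 * 4421; number of divisors = (1+1) * (1+1) = 4; answer 4
Part IV: S3 = 4; r = -30; a(3) = 1*(34) - 1*(5) + 3*(-30) = -61; iterating: a(3)=-61, a(4)=-80, a(5)=83, a(6)=-20, a(7)=-343, a(8)=-74, a(9)=209, a(10)=-746, a(11)=-1177, a(12)=196, a(13)=-865; answer -865

-865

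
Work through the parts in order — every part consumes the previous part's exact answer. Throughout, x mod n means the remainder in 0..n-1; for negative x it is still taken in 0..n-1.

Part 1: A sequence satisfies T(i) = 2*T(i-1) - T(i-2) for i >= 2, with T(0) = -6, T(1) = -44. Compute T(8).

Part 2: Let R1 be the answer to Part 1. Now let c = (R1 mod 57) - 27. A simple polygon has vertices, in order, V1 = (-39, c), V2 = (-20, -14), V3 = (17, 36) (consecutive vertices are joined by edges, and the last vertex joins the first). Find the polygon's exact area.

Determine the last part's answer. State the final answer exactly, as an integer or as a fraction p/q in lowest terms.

Part 1: T(2) = 2*(-44) - 1*(-6) = -82; iterating: T(2)=-82, T(3)=-120, T(4)=-158, T(5)=-196, T(6)=-234, T(7)=-272, T(8)=-310; answer -310
Part 2: R1 = -310; c = 5; cross terms: (-39*-14 - -20*5)=646, (-20*36 - 17*-14)=-482, (17*5 - -39*36)=1489; twice the area = |1653| = 1653; area = 1653/2; answer 1653/2

1653/2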